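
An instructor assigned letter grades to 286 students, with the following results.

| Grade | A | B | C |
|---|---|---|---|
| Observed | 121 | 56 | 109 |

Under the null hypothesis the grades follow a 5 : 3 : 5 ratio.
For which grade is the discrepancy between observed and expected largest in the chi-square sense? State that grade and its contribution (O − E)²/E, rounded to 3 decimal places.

B, 1.515

Ratio total = 13. Expected counts: 286×5/13 = 110, 286×3/13 = 66, 286×5/13 = 110.
A: (121 − 110)²/110 = 121/110 = 1.1000
B: (56 − 66)²/66 = 100/66 = 1.5152
C: (109 − 110)²/110 = 1/110 = 0.0091
The largest term is for B: 1.515.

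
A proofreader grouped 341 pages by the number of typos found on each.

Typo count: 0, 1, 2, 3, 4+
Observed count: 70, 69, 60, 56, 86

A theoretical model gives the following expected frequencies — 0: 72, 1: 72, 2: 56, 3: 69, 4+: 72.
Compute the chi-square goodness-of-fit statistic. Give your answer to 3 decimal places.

0: (70 − 72)²/72 = 4/72 = 0.0556
1: (69 − 72)²/72 = 9/72 = 0.1250
2: (60 − 56)²/56 = 16/56 = 0.2857
3: (56 − 69)²/69 = 169/69 = 2.4493
4+: (86 − 72)²/72 = 196/72 = 2.7222
Sum = 5.638

5.638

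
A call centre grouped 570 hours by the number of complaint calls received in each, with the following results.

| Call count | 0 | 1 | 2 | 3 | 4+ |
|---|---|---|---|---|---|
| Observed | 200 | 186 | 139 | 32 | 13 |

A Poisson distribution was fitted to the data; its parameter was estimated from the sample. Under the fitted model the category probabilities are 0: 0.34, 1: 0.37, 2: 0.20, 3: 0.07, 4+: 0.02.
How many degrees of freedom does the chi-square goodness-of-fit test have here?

There are k = 5 categories and 1 parameter estimated from the data, so df = 5 − 1 − 1 = 3.

3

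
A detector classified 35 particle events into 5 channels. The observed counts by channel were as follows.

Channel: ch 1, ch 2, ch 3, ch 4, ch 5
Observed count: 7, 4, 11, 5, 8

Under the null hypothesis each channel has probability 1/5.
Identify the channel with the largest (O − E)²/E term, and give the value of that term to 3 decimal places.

Under H₀ each category has probability 1/5, so each expected count is 35/5 = 7.
χ² = (7−7)²/7 + (4−7)²/7 + (11−7)²/7 + (5−7)²/7 + (8−7)²/7
   = 0.0000 + 1.2857 + 2.2857 + 0.5714 + 0.1429
The largest term is for ch 3: 2.286.

ch 3, 2.286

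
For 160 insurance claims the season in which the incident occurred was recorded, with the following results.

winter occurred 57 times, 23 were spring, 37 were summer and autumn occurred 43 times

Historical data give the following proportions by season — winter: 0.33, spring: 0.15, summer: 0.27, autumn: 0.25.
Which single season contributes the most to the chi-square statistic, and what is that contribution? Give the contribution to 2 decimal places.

summer, 0.89

Expected counts E_i = n·p_i: 160×0.33 = 52.8, 160×0.15 = 24, 160×0.27 = 43.2, 160×0.25 = 40.
winter: (57 − 52.8)²/52.8 = 17.64/52.8 = 0.334
spring: (23 − 24)²/24 = 1/24 = 0.042
summer: (37 − 43.2)²/43.2 = 38.44/43.2 = 0.890
autumn: (43 − 40)²/40 = 9/40 = 0.225
The largest term is for summer: 0.89.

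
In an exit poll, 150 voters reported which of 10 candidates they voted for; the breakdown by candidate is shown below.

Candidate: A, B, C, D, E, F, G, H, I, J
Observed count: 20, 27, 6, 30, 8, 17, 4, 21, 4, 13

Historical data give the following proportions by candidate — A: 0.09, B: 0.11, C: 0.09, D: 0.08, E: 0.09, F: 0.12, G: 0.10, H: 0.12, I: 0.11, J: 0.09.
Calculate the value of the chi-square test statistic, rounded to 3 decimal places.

61.329

Expected counts E_i = n·p_i: 150×0.09 = 13.5, 150×0.11 = 16.5, 150×0.09 = 13.5, 150×0.08 = 12, 150×0.09 = 13.5, 150×0.12 = 18, 150×0.10 = 15, 150×0.12 = 18, 150×0.11 = 16.5, 150×0.09 = 13.5.
cat         O        E   (O−E)²/E
A          20     13.5     3.1296
B          27     16.5     6.6818
C           6     13.5     4.1667
D          30       12    27.0000
E           8     13.5     2.2407
F          17       18     0.0556
G           4       15     8.0667
H          21       18     0.5000
I           4     16.5     9.4697
J          13     13.5     0.0185
Sum = 61.329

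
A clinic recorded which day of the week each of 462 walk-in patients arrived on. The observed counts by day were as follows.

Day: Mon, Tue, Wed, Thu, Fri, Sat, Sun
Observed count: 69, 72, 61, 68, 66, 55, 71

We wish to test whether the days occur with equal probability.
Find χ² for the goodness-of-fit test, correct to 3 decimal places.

3.333

Under H₀ each category has probability 1/7, so each expected count is 462/7 = 66.
cat         O        E   (O−E)²/E
Mon        69       66     0.1364
Tue        72       66     0.5455
Wed        61       66     0.3788
Thu        68       66     0.0606
Fri        66       66     0.0000
Sat        55       66     1.8333
Sun        71       66     0.3788
Sum = 3.333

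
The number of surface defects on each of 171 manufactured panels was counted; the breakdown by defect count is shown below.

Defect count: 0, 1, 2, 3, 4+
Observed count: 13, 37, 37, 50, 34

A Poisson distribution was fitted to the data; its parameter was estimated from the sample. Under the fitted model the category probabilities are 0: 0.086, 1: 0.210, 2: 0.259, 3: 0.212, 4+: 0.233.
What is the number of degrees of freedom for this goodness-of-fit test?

3

There are k = 5 categories and 1 parameter estimated from the data, so df = 5 − 1 − 1 = 3.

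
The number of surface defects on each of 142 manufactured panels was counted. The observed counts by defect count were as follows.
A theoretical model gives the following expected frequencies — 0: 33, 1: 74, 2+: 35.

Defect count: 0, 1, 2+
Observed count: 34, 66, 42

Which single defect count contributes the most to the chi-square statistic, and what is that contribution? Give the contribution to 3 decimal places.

2+, 1.400

0: (34 − 33)²/33 = 1/33 = 0.0303
1: (66 − 74)²/74 = 64/74 = 0.8649
2+: (42 − 35)²/35 = 49/35 = 1.4000
The largest term is for 2+: 1.400.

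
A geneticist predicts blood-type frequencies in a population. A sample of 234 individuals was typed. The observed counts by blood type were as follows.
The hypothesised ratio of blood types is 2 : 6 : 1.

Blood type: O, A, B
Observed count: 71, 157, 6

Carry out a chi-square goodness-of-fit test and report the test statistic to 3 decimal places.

22.333

Ratio total = 9. Expected counts: 234×2/9 = 52, 234×6/9 = 156, 234×1/9 = 26.
O: (71 − 52)²/52 = 361/52 = 6.9423
A: (157 − 156)²/156 = 1/156 = 0.0064
B: (6 − 26)²/26 = 400/26 = 15.3846
Sum = 22.333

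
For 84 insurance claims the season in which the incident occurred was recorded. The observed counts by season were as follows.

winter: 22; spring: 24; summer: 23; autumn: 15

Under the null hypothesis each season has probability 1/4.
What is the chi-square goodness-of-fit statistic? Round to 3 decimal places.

2.381

Under H₀ each category has probability 1/4, so each expected count is 84/4 = 21.
cat         O        E   (O−E)²/E
winter     22       21     0.0476
spring     24       21     0.4286
summer     23       21     0.1905
autumn     15       21     1.7143
Sum = 2.381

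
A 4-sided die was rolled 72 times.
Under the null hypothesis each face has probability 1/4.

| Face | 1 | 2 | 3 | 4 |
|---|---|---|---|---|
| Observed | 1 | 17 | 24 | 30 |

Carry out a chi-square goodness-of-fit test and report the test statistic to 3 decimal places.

Expected count for each of the 4 categories: 72/4 = 18.
χ² = (1−18)²/18 + (17−18)²/18 + (24−18)²/18 + (30−18)²/18
   = 16.0556 + 0.0556 + 2.0000 + 8.0000
Sum = 26.111

26.111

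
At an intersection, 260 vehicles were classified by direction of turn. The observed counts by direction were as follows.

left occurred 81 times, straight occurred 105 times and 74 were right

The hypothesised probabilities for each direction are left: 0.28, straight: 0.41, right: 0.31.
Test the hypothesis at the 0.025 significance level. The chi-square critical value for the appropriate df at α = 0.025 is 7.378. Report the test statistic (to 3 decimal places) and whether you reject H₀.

1.488; do not reject

Expected counts E_i = n·p_i: 260×0.28 = 72.8, 260×0.41 = 106.6, 260×0.31 = 80.6.
left: (81 − 72.8)²/72.8 = 67.24/72.8 = 0.9236
straight: (105 − 106.6)²/106.6 = 2.56/106.6 = 0.0240
right: (74 − 80.6)²/80.6 = 43.56/80.6 = 0.5404
Sum = 1.488
df = 2. Since 1.488 < 7.378, we do not reject H₀.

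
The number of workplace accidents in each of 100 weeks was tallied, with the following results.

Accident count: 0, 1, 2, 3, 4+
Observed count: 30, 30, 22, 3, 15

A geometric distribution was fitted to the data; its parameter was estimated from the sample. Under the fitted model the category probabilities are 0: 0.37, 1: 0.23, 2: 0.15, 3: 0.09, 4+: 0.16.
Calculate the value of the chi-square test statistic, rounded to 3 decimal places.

Expected counts E_i = n·p_i: 100×0.37 = 37, 100×0.23 = 23, 100×0.15 = 15, 100×0.09 = 9, 100×0.16 = 16.
cat         O        E   (O−E)²/E
0          30       37     1.3243
1          30       23     2.1304
2          22       15     3.2667
3           3        9     4.0000
4+         15       16     0.0625
Sum = 10.784

10.784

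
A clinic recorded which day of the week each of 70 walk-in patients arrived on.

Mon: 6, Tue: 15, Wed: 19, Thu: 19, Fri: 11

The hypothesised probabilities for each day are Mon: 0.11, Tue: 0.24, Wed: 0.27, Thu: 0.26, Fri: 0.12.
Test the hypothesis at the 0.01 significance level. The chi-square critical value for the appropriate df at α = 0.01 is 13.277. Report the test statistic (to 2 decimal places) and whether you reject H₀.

1.41; do not reject

Expected counts E_i = n·p_i: 70×0.11 = 7.7, 70×0.24 = 16.8, 70×0.27 = 18.9, 70×0.26 = 18.2, 70×0.12 = 8.4.
χ² = (6−7.7)²/7.7 + (15−16.8)²/16.8 + (19−18.9)²/18.9 + (19−18.2)²/18.2 + (11−8.4)²/8.4
   = 0.375 + 0.193 + 0.001 + 0.035 + 0.805
Sum = 1.41
df = 4. Since 1.41 < 13.277, we do not reject H₀.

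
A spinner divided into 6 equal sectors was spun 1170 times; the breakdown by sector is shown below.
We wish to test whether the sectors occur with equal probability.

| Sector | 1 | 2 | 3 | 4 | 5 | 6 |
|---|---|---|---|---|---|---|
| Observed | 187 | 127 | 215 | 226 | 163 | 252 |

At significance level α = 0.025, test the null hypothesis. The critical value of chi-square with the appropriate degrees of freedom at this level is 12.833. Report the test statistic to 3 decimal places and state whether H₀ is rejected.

Expected count for each of the 6 categories: 1170/6 = 195.
cat         O        E   (O−E)²/E
1         187      195     0.3282
2         127      195    23.7128
3         215      195     2.0513
4         226      195     4.9282
5         163      195     5.2513
6         252      195    16.6615
Sum = 52.933
df = 5. Since 52.933 > 12.833, we reject H₀.

52.933; reject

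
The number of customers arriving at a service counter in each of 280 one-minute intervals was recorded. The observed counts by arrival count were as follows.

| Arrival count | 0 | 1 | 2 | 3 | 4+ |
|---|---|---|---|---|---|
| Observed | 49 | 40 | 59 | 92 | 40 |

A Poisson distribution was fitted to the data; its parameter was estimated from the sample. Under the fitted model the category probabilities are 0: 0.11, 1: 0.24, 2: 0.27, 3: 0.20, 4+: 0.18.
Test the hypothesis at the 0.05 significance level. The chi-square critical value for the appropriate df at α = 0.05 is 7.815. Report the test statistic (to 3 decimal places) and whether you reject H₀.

Expected counts E_i = n·p_i: 280×0.11 = 30.8, 280×0.24 = 67.2, 280×0.27 = 75.6, 280×0.20 = 56, 280×0.18 = 50.4.
cat         O        E   (O−E)²/E
0          49     30.8    10.7545
1          40     67.2    11.0095
2          59     75.6     3.6450
3          92       56    23.1429
4+         40     50.4     2.1460
Sum = 50.698
df = 3. Since 50.698 > 7.815, we reject H₀.

50.698; reject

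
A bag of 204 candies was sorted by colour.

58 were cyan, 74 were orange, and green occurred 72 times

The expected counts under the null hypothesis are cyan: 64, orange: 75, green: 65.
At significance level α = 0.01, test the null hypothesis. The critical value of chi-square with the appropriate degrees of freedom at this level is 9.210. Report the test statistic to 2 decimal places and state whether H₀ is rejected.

cyan: (58 − 64)²/64 = 36/64 = 0.563
orange: (74 − 75)²/75 = 1/75 = 0.013
green: (72 − 65)²/65 = 49/65 = 0.754
Sum = 1.33
df = 2. Since 1.33 < 9.210, we do not reject H₀.

1.33; do not reject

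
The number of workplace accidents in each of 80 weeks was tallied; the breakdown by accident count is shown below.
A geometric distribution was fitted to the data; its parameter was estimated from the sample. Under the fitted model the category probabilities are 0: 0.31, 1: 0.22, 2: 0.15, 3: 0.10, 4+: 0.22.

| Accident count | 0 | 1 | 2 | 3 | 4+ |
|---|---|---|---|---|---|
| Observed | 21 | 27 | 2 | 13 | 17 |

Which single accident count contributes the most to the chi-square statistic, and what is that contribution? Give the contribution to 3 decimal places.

2, 8.333

Expected counts E_i = n·p_i: 80×0.31 = 24.8, 80×0.22 = 17.6, 80×0.15 = 12, 80×0.10 = 8, 80×0.22 = 17.6.
cat         O        E   (O−E)²/E
0          21     24.8     0.5823
1          27     17.6     5.0205
2           2       12     8.3333
3          13        8     3.1250
4+         17     17.6     0.0205
The largest term is for 2: 8.333.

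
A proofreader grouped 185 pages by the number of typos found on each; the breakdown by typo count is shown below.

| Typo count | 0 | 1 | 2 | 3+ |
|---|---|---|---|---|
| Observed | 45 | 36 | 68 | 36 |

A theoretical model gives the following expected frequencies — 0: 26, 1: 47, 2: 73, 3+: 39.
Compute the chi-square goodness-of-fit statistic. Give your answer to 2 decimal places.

17.03

χ² = (45−26)²/26 + (36−47)²/47 + (68−73)²/73 + (36−39)²/39
   = 13.885 + 2.574 + 0.342 + 0.231
Sum = 17.03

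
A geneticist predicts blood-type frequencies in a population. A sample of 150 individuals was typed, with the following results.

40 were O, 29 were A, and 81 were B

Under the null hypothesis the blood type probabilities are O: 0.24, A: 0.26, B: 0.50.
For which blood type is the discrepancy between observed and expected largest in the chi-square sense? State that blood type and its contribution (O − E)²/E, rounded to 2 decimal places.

A, 2.56

Expected counts E_i = n·p_i: 150×0.24 = 36, 150×0.26 = 39, 150×0.50 = 75.
O: (40 − 36)²/36 = 16/36 = 0.444
A: (29 − 39)²/39 = 100/39 = 2.564
B: (81 − 75)²/75 = 36/75 = 0.480
The largest term is for A: 2.56.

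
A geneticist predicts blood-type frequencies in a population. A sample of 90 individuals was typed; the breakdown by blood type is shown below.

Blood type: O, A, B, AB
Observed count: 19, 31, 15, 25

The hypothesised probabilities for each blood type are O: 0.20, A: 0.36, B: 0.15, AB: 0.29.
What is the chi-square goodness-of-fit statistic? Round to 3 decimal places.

0.329

Expected counts E_i = n·p_i: 90×0.20 = 18, 90×0.36 = 32.4, 90×0.15 = 13.5, 90×0.29 = 26.1.
O: (19 − 18)²/18 = 1/18 = 0.0556
A: (31 − 32.4)²/32.4 = 1.96/32.4 = 0.0605
B: (15 − 13.5)²/13.5 = 2.25/13.5 = 0.1667
AB: (25 − 26.1)²/26.1 = 1.21/26.1 = 0.0464
Sum = 0.329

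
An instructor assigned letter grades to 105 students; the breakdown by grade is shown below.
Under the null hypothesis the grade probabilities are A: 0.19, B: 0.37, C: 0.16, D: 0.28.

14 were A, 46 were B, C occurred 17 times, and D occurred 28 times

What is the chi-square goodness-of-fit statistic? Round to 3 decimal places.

3.160

Expected counts E_i = n·p_i: 105×0.19 = 19.95, 105×0.37 = 38.85, 105×0.16 = 16.8, 105×0.28 = 29.4.
cat         O        E   (O−E)²/E
A          14    19.95     1.7746
B          46    38.85     1.3159
C          17     16.8     0.0024
D          28     29.4     0.0667
Sum = 3.160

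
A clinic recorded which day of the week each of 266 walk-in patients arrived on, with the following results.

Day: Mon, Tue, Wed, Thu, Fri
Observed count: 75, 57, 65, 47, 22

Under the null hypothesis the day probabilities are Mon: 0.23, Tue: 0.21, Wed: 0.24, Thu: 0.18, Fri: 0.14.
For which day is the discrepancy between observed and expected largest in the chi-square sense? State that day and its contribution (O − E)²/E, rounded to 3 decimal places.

Expected counts E_i = n·p_i: 266×0.23 = 61.18, 266×0.21 = 55.86, 266×0.24 = 63.84, 266×0.18 = 47.88, 266×0.14 = 37.24.
Mon: (75 − 61.18)²/61.18 = 190.9924/61.18 = 3.1218
Tue: (57 − 55.86)²/55.86 = 1.2996/55.86 = 0.0233
Wed: (65 − 63.84)²/63.84 = 1.3456/63.84 = 0.0211
Thu: (47 − 47.88)²/47.88 = 0.7744/47.88 = 0.0162
Fri: (22 − 37.24)²/37.24 = 232.2576/37.24 = 6.2368
The largest term is for Fri: 6.237.

Fri, 6.237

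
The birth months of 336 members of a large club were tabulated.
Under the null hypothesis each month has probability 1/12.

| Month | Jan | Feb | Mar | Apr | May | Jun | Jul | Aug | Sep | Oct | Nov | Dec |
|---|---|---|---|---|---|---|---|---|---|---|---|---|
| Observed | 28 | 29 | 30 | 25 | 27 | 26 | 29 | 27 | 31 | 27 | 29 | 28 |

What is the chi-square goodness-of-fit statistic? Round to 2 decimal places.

1.14

Under H₀ each category has probability 1/12, so each expected count is 336/12 = 28.
cat         O        E   (O−E)²/E
Jan        28       28      0.000
Feb        29       28      0.036
Mar        30       28      0.143
Apr        25       28      0.321
May        27       28      0.036
Jun        26       28      0.143
Jul        29       28      0.036
Aug        27       28      0.036
Sep        31       28      0.321
Oct        27       28      0.036
Nov        29       28      0.036
Dec        28       28      0.000
Sum = 1.14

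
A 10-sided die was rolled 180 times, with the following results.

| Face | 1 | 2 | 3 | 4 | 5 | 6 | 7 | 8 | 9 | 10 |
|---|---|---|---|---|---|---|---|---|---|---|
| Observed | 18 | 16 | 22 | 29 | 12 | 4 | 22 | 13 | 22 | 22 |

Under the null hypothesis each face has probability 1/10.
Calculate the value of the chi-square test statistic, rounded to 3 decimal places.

24.778

Expected count for each of the 10 categories: 180/10 = 18.
1: (18 − 18)²/18 = 0/18 = 0.0000
2: (16 − 18)²/18 = 4/18 = 0.2222
3: (22 − 18)²/18 = 16/18 = 0.8889
4: (29 − 18)²/18 = 121/18 = 6.7222
5: (12 − 18)²/18 = 36/18 = 2.0000
6: (4 − 18)²/18 = 196/18 = 10.8889
7: (22 − 18)²/18 = 16/18 = 0.8889
8: (13 − 18)²/18 = 25/18 = 1.3889
9: (22 − 18)²/18 = 16/18 = 0.8889
10: (22 − 18)²/18 = 16/18 = 0.8889
Sum = 24.778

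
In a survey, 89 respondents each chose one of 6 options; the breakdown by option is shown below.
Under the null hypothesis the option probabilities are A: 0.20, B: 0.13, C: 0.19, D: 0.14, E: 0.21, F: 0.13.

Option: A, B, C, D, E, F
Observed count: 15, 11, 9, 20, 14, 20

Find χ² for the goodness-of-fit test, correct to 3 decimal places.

Expected counts E_i = n·p_i: 89×0.20 = 17.8, 89×0.13 = 11.57, 89×0.19 = 16.91, 89×0.14 = 12.46, 89×0.21 = 18.69, 89×0.13 = 11.57.
χ² = (15−17.8)²/17.8 + (11−11.57)²/11.57 + (9−16.91)²/16.91 + (20−12.46)²/12.46 + (14−18.69)²/18.69 + (20−11.57)²/11.57
   = 0.4404 + 0.0281 + 3.7001 + 4.5627 + 1.1769 + 6.1422
Sum = 16.050

16.050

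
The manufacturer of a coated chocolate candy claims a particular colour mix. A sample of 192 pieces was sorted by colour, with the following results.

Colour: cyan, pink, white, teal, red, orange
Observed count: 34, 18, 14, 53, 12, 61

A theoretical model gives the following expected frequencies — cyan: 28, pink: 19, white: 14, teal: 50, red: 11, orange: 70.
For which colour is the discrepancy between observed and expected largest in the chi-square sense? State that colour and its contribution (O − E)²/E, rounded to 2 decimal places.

χ² = (34−28)²/28 + (18−19)²/19 + (14−14)²/14 + (53−50)²/50 + (12−11)²/11 + (61−70)²/70
   = 1.286 + 0.053 + 0.000 + 0.180 + 0.091 + 1.157
The largest term is for cyan: 1.29.

cyan, 1.29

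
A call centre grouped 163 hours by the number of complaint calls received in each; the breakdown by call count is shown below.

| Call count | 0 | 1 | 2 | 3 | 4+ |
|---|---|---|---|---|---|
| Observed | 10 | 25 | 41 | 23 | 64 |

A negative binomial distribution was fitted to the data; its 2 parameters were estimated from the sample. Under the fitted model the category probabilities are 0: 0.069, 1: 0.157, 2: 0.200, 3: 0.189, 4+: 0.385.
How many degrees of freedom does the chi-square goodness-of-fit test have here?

There are k = 5 categories and 2 parameters estimated from the data, so df = 5 − 1 − 2 = 2.

2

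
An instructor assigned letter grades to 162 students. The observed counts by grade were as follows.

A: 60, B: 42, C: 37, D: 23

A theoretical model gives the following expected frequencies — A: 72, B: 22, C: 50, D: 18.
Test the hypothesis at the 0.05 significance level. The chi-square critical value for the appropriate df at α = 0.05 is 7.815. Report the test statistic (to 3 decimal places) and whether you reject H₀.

A: (60 − 72)²/72 = 144/72 = 2.0000
B: (42 − 22)²/22 = 400/22 = 18.1818
C: (37 − 50)²/50 = 169/50 = 3.3800
D: (23 − 18)²/18 = 25/18 = 1.3889
Sum = 24.951
df = 3. Since 24.951 > 7.815, we reject H₀.

24.951; reject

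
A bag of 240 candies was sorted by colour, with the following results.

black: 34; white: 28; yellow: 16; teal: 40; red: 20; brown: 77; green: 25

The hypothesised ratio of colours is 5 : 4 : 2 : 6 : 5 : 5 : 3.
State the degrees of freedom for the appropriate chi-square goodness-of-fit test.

There are k = 7 categories and no parameters were estimated from the data, so df = 7 − 1 = 6.

6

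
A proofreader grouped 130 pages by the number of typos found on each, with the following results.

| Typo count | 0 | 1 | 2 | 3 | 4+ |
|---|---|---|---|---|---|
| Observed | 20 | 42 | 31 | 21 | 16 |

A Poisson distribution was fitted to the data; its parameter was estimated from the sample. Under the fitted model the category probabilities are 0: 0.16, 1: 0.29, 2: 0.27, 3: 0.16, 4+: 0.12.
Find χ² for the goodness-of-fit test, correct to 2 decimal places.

Expected counts E_i = n·p_i: 130×0.16 = 20.8, 130×0.29 = 37.7, 130×0.27 = 35.1, 130×0.16 = 20.8, 130×0.12 = 15.6.
0: (20 − 20.8)²/20.8 = 0.64/20.8 = 0.031
1: (42 − 37.7)²/37.7 = 18.49/37.7 = 0.490
2: (31 − 35.1)²/35.1 = 16.81/35.1 = 0.479
3: (21 − 20.8)²/20.8 = 0.04/20.8 = 0.002
4+: (16 − 15.6)²/15.6 = 0.16/15.6 = 0.010
Sum = 1.01

1.01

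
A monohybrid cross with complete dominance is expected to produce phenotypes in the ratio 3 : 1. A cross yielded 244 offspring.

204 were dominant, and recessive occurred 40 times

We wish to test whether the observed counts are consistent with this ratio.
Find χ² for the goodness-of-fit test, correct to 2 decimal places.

9.64

Ratio total = 4. Expected counts: 244×3/4 = 183, 244×1/4 = 61.
dominant: (204 − 183)²/183 = 441/183 = 2.410
recessive: (40 − 61)²/61 = 441/61 = 7.230
Sum = 9.64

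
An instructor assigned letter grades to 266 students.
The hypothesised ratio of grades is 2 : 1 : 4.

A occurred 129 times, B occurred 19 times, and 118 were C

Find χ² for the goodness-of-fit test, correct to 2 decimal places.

Ratio total = 7. Expected counts: 266×2/7 = 76, 266×1/7 = 38, 266×4/7 = 152.
χ² = (129−76)²/76 + (19−38)²/38 + (118−152)²/152
   = 36.961 + 9.500 + 7.605
Sum = 54.07

54.07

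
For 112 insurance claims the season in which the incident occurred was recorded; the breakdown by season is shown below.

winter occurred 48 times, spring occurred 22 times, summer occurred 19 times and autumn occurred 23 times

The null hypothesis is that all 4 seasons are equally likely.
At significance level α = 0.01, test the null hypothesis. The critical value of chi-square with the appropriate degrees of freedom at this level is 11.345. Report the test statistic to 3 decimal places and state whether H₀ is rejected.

Expected count for each of the 4 categories: 112/4 = 28.
winter: (48 − 28)²/28 = 400/28 = 14.2857
spring: (22 − 28)²/28 = 36/28 = 1.2857
summer: (19 − 28)²/28 = 81/28 = 2.8929
autumn: (23 − 28)²/28 = 25/28 = 0.8929
Sum = 19.357
df = 3. Since 19.357 > 11.345, we reject H₀.

19.357; reject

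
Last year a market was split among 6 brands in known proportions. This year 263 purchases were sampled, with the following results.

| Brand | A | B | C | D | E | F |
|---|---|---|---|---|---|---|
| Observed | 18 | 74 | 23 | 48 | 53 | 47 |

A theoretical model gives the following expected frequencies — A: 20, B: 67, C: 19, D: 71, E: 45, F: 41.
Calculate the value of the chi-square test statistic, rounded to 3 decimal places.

11.524

χ² = (18−20)²/20 + (74−67)²/67 + (23−19)²/19 + (48−71)²/71 + (53−45)²/45 + (47−41)²/41
   = 0.2000 + 0.7313 + 0.8421 + 7.4507 + 1.4222 + 0.8780
Sum = 11.524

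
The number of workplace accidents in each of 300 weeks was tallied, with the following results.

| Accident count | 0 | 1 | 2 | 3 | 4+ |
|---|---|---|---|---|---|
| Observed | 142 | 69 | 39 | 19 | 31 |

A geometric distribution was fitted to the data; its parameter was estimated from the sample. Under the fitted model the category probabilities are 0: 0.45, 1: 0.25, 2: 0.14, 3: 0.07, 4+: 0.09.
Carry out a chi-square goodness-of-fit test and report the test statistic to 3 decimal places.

1.840

Expected counts E_i = n·p_i: 300×0.45 = 135, 300×0.25 = 75, 300×0.14 = 42, 300×0.07 = 21, 300×0.09 = 27.
0: (142 − 135)²/135 = 49/135 = 0.3630
1: (69 − 75)²/75 = 36/75 = 0.4800
2: (39 − 42)²/42 = 9/42 = 0.2143
3: (19 − 21)²/21 = 4/21 = 0.1905
4+: (31 − 27)²/27 = 16/27 = 0.5926
Sum = 1.840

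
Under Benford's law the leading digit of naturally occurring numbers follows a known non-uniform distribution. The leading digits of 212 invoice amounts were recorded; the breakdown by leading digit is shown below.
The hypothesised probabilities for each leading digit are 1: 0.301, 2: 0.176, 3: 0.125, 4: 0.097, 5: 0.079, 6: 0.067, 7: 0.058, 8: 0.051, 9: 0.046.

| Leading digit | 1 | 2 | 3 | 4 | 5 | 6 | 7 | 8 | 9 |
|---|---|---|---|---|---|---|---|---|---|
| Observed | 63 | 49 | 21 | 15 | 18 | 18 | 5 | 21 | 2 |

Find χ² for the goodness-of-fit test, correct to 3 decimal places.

27.518

Expected counts E_i = n·p_i: 212×0.301 = 63.812, 212×0.176 = 37.312, 212×0.125 = 26.5, 212×0.097 = 20.564, 212×0.079 = 16.748, 212×0.067 = 14.204, 212×0.058 = 12.296, 212×0.051 = 10.812, 212×0.046 = 9.752.
χ² = (63−63.812)²/63.812 + (49−37.312)²/37.312 + (21−26.5)²/26.5 + (15−20.564)²/20.564 + (18−16.748)²/16.748 + (18−14.204)²/14.204 + (5−12.296)²/12.296 + (21−10.812)²/10.812 + (2−9.752)²/9.752
   = 0.0103 + 3.6613 + 1.1415 + 1.5055 + 0.0936 + 1.0145 + 4.3292 + 9.6000 + 6.1622
Sum = 27.518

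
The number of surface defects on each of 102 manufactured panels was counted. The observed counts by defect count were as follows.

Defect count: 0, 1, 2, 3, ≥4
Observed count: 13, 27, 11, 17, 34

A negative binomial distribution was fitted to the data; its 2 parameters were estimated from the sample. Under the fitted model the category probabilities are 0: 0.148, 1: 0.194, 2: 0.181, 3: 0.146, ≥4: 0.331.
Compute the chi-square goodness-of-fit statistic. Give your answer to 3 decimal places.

6.236

Expected counts E_i = n·p_i: 102×0.148 = 15.096, 102×0.194 = 19.788, 102×0.181 = 18.462, 102×0.146 = 14.892, 102×0.331 = 33.762.
χ² = (13−15.096)²/15.096 + (27−19.788)²/19.788 + (11−18.462)²/18.462 + (17−14.892)²/14.892 + (34−33.762)²/33.762
   = 0.2910 + 2.6285 + 3.0160 + 0.2984 + 0.0017
Sum = 6.236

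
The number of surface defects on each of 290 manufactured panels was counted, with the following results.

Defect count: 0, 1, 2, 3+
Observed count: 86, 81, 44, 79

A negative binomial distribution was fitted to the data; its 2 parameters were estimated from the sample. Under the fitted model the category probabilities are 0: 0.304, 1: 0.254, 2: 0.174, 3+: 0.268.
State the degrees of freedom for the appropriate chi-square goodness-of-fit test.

There are k = 4 categories and 2 parameters estimated from the data, so df = 4 − 1 − 2 = 1.

1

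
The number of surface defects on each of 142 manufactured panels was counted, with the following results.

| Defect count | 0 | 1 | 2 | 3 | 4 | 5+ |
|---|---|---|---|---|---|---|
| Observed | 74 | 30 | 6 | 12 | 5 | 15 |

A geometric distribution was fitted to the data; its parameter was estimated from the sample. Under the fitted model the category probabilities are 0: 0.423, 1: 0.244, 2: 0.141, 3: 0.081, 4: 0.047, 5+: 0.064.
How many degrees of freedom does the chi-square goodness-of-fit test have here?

4

There are k = 6 categories and 1 parameter estimated from the data, so df = 6 − 1 − 1 = 4.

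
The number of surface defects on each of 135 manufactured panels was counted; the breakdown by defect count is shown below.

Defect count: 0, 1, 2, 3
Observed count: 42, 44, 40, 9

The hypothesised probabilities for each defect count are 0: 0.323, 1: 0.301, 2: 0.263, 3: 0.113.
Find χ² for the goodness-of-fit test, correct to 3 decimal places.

Expected counts E_i = n·p_i: 135×0.323 = 43.605, 135×0.301 = 40.635, 135×0.263 = 35.505, 135×0.113 = 15.255.
cat         O        E   (O−E)²/E
0          42   43.605     0.0591
1          44   40.635     0.2787
2          40   35.505     0.5691
3           9   15.255     2.5647
Sum = 3.472

3.472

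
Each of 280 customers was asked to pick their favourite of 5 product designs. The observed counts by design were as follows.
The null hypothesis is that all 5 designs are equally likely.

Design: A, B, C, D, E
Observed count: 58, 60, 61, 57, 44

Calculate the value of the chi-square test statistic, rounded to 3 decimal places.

Expected count for each of the 5 categories: 280/5 = 56.
cat         O        E   (O−E)²/E
A          58       56     0.0714
B          60       56     0.2857
C          61       56     0.4464
D          57       56     0.0179
E          44       56     2.5714
Sum = 3.393

3.393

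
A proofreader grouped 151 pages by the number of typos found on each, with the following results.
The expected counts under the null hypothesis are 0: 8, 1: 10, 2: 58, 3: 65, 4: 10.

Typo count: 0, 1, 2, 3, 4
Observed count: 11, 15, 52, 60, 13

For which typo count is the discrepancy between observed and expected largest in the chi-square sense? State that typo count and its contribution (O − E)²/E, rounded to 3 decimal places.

0: (11 − 8)²/8 = 9/8 = 1.1250
1: (15 − 10)²/10 = 25/10 = 2.5000
2: (52 − 58)²/58 = 36/58 = 0.6207
3: (60 − 65)²/65 = 25/65 = 0.3846
4: (13 − 10)²/10 = 9/10 = 0.9000
The largest term is for 1: 2.500.

1, 2.500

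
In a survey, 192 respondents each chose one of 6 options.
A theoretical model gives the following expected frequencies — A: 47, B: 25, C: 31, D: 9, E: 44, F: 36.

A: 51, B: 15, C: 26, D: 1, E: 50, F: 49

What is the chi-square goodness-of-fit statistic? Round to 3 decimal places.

χ² = (51−47)²/47 + (15−25)²/25 + (26−31)²/31 + (1−9)²/9 + (50−44)²/44 + (49−36)²/36
   = 0.3404 + 4.0000 + 0.8065 + 7.1111 + 0.8182 + 4.6944
Sum = 17.771

17.771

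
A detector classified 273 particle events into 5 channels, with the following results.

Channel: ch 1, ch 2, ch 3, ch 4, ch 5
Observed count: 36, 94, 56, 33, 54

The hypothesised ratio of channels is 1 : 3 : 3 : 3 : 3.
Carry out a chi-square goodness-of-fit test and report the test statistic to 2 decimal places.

42.32

Ratio total = 13. Expected counts: 273×1/13 = 21, 273×3/13 = 63, 273×3/13 = 63, 273×3/13 = 63, 273×3/13 = 63.
χ² = (36−21)²/21 + (94−63)²/63 + (56−63)²/63 + (33−63)²/63 + (54−63)²/63
   = 10.714 + 15.254 + 0.778 + 14.286 + 1.286
Sum = 42.32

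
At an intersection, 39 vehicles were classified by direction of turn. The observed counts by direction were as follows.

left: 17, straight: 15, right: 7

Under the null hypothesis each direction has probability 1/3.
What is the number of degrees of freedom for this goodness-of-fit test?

There are k = 3 categories and no parameters were estimated from the data, so df = 3 − 1 = 2.

2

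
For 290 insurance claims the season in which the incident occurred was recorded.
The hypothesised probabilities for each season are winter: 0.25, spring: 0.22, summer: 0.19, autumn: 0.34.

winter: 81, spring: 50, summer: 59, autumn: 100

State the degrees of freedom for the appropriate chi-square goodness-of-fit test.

There are k = 4 categories and no parameters were estimated from the data, so df = 4 − 1 = 3.

3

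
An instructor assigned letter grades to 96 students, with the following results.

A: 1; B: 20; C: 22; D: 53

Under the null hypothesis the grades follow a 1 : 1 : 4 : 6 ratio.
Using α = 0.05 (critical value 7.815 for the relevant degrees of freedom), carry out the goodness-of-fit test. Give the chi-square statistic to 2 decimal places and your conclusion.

Ratio total = 12. Expected counts: 96×1/12 = 8, 96×1/12 = 8, 96×4/12 = 32, 96×6/12 = 48.
cat         O        E   (O−E)²/E
A           1        8      6.125
B          20        8     18.000
C          22       32      3.125
D          53       48      0.521
Sum = 27.77
df = 3. Since 27.77 > 7.815, we reject H₀.

27.77; reject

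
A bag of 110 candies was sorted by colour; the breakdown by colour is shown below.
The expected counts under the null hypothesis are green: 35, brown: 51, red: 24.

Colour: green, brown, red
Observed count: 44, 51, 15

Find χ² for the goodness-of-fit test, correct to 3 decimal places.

5.689

green: (44 − 35)²/35 = 81/35 = 2.3143
brown: (51 − 51)²/51 = 0/51 = 0.0000
red: (15 − 24)²/24 = 81/24 = 3.3750
Sum = 5.689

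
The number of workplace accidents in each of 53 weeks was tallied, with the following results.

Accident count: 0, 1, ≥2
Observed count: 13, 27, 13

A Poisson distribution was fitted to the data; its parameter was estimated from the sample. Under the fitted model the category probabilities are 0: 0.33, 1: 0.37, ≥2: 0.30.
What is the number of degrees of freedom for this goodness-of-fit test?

There are k = 3 categories and 1 parameter estimated from the data, so df = 3 − 1 − 1 = 1.

1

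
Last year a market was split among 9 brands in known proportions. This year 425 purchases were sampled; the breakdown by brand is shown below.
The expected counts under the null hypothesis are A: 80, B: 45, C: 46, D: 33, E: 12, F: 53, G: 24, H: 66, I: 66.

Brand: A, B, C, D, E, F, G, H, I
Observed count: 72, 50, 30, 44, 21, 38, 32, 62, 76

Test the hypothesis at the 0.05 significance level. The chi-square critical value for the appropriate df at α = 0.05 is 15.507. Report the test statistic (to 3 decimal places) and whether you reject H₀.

cat         O        E   (O−E)²/E
A          72       80     0.8000
B          50       45     0.5556
C          30       46     5.5652
D          44       33     3.6667
E          21       12     6.7500
F          38       53     4.2453
G          32       24     2.6667
H          62       66     0.2424
I          76       66     1.5152
Sum = 26.007
df = 8. Since 26.007 > 15.507, we reject H₀.

26.007; reject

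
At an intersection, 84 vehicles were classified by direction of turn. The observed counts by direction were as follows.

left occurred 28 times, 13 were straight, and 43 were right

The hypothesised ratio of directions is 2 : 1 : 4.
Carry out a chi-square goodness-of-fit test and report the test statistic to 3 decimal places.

Ratio total = 7. Expected counts: 84×2/7 = 24, 84×1/7 = 12, 84×4/7 = 48.
cat           O        E   (O−E)²/E
left         28       24     0.6667
straight     13       12     0.0833
right        43       48     0.5208
Sum = 1.271

1.271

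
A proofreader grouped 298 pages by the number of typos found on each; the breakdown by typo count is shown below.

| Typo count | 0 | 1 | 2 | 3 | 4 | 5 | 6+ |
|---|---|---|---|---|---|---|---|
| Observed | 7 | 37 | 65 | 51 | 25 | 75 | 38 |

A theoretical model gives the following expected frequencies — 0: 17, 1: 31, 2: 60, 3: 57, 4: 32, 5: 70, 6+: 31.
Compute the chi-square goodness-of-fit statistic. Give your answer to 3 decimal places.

11.561

χ² = (7−17)²/17 + (37−31)²/31 + (65−60)²/60 + (51−57)²/57 + (25−32)²/32 + (75−70)²/70 + (38−31)²/31
   = 5.8824 + 1.1613 + 0.4167 + 0.6316 + 1.5313 + 0.3571 + 1.5806
Sum = 11.561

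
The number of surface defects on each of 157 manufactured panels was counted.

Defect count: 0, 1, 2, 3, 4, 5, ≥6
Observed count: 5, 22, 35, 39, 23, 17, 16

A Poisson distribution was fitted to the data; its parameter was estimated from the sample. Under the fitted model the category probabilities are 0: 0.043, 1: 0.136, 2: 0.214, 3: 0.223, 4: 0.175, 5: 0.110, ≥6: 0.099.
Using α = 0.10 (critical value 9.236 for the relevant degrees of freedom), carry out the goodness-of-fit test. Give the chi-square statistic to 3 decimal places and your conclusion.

Expected counts E_i = n·p_i: 157×0.043 = 6.751, 157×0.136 = 21.352, 157×0.214 = 33.598, 157×0.223 = 35.011, 157×0.175 = 27.475, 157×0.110 = 17.27, 157×0.099 = 15.543.
0: (5 − 6.751)²/6.751 = 3.066001/6.751 = 0.4542
1: (22 − 21.352)²/21.352 = 0.419904/21.352 = 0.0197
2: (35 − 33.598)²/33.598 = 1.965604/33.598 = 0.0585
3: (39 − 35.011)²/35.011 = 15.912121/35.011 = 0.4545
4: (23 − 27.475)²/27.475 = 20.025625/27.475 = 0.7289
5: (17 − 17.27)²/17.27 = 0.0729/17.27 = 0.0042
≥6: (16 − 15.543)²/15.543 = 0.208849/15.543 = 0.0134
Sum = 1.733
df = 5. Since 1.733 < 9.236, we do not reject H₀.

1.733; do not reject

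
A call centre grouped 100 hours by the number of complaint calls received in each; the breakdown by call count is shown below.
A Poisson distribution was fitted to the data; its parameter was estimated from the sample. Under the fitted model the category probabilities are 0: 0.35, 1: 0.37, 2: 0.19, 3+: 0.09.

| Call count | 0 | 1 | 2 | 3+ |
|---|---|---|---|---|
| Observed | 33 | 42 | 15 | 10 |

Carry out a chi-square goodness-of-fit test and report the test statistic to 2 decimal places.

Expected counts E_i = n·p_i: 100×0.35 = 35, 100×0.37 = 37, 100×0.19 = 19, 100×0.09 = 9.
0: (33 − 35)²/35 = 4/35 = 0.114
1: (42 − 37)²/37 = 25/37 = 0.676
2: (15 − 19)²/19 = 16/19 = 0.842
3+: (10 − 9)²/9 = 1/9 = 0.111
Sum = 1.74

1.74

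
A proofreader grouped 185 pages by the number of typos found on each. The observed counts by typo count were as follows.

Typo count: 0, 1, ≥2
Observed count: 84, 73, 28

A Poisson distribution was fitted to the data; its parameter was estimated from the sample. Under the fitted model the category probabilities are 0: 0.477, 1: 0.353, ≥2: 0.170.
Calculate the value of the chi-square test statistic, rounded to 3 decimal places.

Expected counts E_i = n·p_i: 185×0.477 = 88.245, 185×0.353 = 65.305, 185×0.170 = 31.45.
0: (84 − 88.245)²/88.245 = 18.020025/88.245 = 0.2042
1: (73 − 65.305)²/65.305 = 59.213025/65.305 = 0.9067
≥2: (28 − 31.45)²/31.45 = 11.9025/31.45 = 0.3785
Sum = 1.489

1.489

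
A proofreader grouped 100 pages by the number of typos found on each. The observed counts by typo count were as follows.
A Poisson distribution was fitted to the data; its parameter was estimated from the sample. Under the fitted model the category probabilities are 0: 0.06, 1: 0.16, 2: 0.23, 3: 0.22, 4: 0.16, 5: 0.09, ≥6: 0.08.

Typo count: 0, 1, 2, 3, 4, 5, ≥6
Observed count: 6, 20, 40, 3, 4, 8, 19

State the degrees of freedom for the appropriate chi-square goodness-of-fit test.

5

There are k = 7 categories and 1 parameter estimated from the data, so df = 7 − 1 − 1 = 5.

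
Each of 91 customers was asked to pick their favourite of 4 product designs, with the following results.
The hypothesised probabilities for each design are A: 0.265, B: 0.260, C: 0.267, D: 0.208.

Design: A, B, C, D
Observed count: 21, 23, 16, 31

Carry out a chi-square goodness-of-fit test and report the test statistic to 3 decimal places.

10.953

Expected counts E_i = n·p_i: 91×0.265 = 24.115, 91×0.260 = 23.66, 91×0.267 = 24.297, 91×0.208 = 18.928.
cat         O        E   (O−E)²/E
A          21   24.115     0.4024
B          23    23.66     0.0184
C          16   24.297     2.8333
D          31   18.928     7.6993
Sum = 10.953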